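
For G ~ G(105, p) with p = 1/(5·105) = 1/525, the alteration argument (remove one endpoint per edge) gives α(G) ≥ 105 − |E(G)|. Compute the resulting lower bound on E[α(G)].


E[|E(G)|] = C(105, 2)·p = 5460 · (1/525) = 52/5.
E[α(G)] ≥ n − E[|E(G)|] = 105 − 52/5 = 473/5.
Numerically: ≈ 94.600000.
(This is only a lower bound; the true E[α(G)] may be larger.)

E[α(G)] ≥ 473/5 ≈ 94.600000.


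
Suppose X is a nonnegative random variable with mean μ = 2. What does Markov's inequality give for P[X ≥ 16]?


μ = E[X] = 2, a = 16.
Markov: P[X ≥ 16] ≤ μ/a = (2)/16 = 1/8.
Numerically: ≈ 0.1250.
(Since a = 16 > μ = 2.0000, the bound 1/8 is < 1 and informative.)

P[X ≥ 16] ≤ 1/8 ≈ 0.1250.


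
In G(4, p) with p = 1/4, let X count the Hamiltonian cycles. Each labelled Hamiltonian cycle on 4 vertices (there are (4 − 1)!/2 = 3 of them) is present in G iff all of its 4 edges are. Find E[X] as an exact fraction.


K_4 has (4 − 1)!/2 = 3 labelled Hamiltonian cycles.
For each such Hamiltonian cycle H, let X_H = 1 if all 4 edges of H are present in G. Then P[X_H = 1] = p^{4} = (1/4)^{4} = 1/256.
By linearity of expectation: E[X] = Σ_H E[X_H] = 3 · p^{4} = 3 · 1/256 = 3/256.
Numerically: E[X] ≈ 0.0117.

E[X] = 3 · (1/4)^{4} = 3/256 ≈ 0.0117.


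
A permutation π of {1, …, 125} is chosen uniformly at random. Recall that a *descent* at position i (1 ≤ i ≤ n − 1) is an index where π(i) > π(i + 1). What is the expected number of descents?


Write X = Σ X_I over i = 1, …, 124, with X_I the indicator of one descent.
There are 124 indicators.
For each fixed i, the pair (π(i), π(i+1)) is a uniformly random ordered pair of distinct values from {1, …, 125}; by symmetry P[π(i) > π(i+1)] = 1/2.
By linearity: E[X] = 124 · (1/2) = (125 − 1) · (1/2) = 62 ≈ 62.00000.

E[X] = 62 = 62.00000.


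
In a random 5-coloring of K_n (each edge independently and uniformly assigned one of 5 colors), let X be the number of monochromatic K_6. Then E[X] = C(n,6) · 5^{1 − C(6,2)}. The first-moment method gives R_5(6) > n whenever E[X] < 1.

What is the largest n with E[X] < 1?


We need C(n, 6) · 5^{1 − 15} < 1, i.e. C(n, 6) < 5^{15 − 1} = 6103515625.
Check values of n near the boundary:
  n = 124: C(124, 6) = 4465475476; 4465475476 < 6103515625? YES
  n = 125: C(125, 6) = 4690625500; 4690625500 < 6103515625? YES
  n = 126: C(126, 6) = 4925156775; 4925156775 < 6103515625? YES
  n = 127: C(127, 6) = 5169379425; 5169379425 < 6103515625? YES
  n = 128: C(128, 6) = 5423611200; 5423611200 < 6103515625? YES
  n = 129: C(129, 6) = 5688177600; 5688177600 < 6103515625? YES
  n = 130: C(130, 6) = 5963412000; 5963412000 < 6103515625? YES
  n = 131: C(131, 6) = 6249655776; 6249655776 < 6103515625? NO
The largest n with C(n, 6) < 6103515625 is n = 130 (where E[X] = 47707296/48828125 ≈ 0.97705). Hence R_5(6) > 130, i.e. R_5(6) ≥ 131.

Largest n = 130; hence R_5(6) > 130.


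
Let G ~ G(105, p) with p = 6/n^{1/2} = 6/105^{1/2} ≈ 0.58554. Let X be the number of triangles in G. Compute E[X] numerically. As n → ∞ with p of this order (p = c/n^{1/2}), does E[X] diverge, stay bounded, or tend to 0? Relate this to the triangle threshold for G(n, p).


Number of potential triangles: C(105, 3) = 187460.
Each occurs with probability p³ ≈ (0.58554)³ ≈ 2.00756586e-01.
By linearity: E[X] = C(105, 3)·p³ ≈ 187460 · 2.00756586e-01 ≈ 37633.829693.
Since α = 1/2 < 1, p = c/n^{1/2} ≫ 1/n is above the triangle threshold p ~ 1/n. Asymptotically E[X] ~ (c³/6)·n^{3(1−α)} = (6³/6)·n^{1.5} → ∞; triangles are abundant w.h.p.

E[X] ≈ 37633.829693; in regime p = Θ(1/n^{1/2}) E[X] diverges (above the triangle threshold p ~ 1/n).


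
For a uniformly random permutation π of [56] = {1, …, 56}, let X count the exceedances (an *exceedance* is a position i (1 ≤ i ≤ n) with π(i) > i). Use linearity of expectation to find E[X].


Write X = Σ_{i=1}^{56} X_i, where X_i = 1_{π(i) > i}.
For each fixed i, π(i) is uniform over {1, …, 56} (marginal of a uniform permutation), so P[π(i) > i] = (n − i)/n. Summing: Σ_{i=1}^{56} (n − i)/n = (0 + 1 + … + 55)/56 = 56(56 − 1)/(2·56) = (56 − 1)/2.
Hence E[X] = Σ_{i=1}^{56} (56 − i)/56 = 55/2 ≈ 27.5000.

E[X] = 55/2 = 27.5000.


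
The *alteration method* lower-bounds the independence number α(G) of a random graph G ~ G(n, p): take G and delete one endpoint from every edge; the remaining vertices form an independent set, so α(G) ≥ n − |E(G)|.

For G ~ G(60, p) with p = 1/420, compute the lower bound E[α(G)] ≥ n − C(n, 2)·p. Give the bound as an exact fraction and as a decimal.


E[|E(G)|] = C(60, 2)·p = 1770 · (1/420) = 59/14.
E[α(G)] ≥ n − E[|E(G)|] = 60 − 59/14 = 781/14.
Numerically: ≈ 55.785714.
(This is only a lower bound; the true E[α(G)] may be larger.)

E[α(G)] ≥ 781/14 ≈ 55.785714.


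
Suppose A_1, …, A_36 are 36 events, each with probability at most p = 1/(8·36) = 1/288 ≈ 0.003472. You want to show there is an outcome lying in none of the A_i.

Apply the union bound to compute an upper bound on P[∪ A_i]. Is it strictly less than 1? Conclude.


Union bound: P[∪_{i=1}^{36} A_i] ≤ Σ_i P[A_i] ≤ 36·p = 36·(1/288) = 1/8.
Numerically: 1/8 ≈ 0.125000.
Is 1/8 < 1? YES.
Since P[∪ A_i] ≤ 1/8 < 1, the complement has P[∩ A_i^c] ≥ 1 − 1/8 = 7/8 > 0, so some outcome avoids every A_i.

36·p = 1/8 ≈ 0.125000; existence CERTIFIED by the union bound.


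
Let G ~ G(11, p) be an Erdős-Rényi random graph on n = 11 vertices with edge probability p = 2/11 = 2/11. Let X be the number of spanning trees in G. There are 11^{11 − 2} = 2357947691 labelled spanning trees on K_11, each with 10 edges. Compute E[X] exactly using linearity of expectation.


K_11 has 11^{11 − 2} = 2357947691 labelled spanning trees.
For each such spanning tree H, let X_H = 1 if all 10 edges of H are present in G. Then P[X_H = 1] = p^{10} = (2/11)^{10} = 1024/25937424601.
By linearity: E[X] = Σ_H E[X_H] = 2357947691 · p^{10} = 2357947691 · 1024/25937424601 = 1024/11.
Numerically: E[X] ≈ 93.0909.

E[X] = 2357947691 · (2/11)^{10} = 1024/11 ≈ 93.0909.


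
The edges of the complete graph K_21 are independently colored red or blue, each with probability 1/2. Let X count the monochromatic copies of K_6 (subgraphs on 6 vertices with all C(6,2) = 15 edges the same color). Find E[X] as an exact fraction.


Let X = Σ_S X_S over the C(21, 6) = 54264 subsets S of size 6, where X_S = 1 if the K_6 on S is monochromatic.
For a fixed S, the K_6 on S has C(6, 2) = 15 edges. P[all 15 edges red] = (1/2)^15, and likewise for blue, so P[monochromatic] = 2·(1/2)^15 = 2^{1 − 15} = 1/16384.
Summing: E[X] = C(21, 6) · 2^{1 − 15} = 54264 · 1/16384 = 6783/2048.
Numerically: E[X] ≈ 3.312.

E[X] = C(21,6)·2^(1−C(6,2)) = 6783/2048 ≈ 3.312.


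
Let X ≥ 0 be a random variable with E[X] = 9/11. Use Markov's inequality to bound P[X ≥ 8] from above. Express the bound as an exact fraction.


μ = E[X] = 9/11, a = 8.
Markov: P[X ≥ 8] ≤ μ/a = (9/11)/8 = 9/88.
Numerically: ≈ 0.102273.
(Since a = 8 > μ = 0.818182, the bound 9/88 is < 1 and informative.)

P[X ≥ 8] ≤ 9/88 ≈ 0.102273.


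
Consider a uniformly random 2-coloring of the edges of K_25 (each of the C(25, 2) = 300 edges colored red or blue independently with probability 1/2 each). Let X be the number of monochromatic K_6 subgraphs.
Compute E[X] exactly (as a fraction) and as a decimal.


Let X = Σ_S X_S over the C(25, 6) = 177100 subsets S of size 6, where X_S = 1 if the K_6 on S is monochromatic.
For a fixed S, the K_6 on S has C(6, 2) = 15 edges. P[all 15 edges red] = (1/2)^15, and likewise for blue, so P[monochromatic] = 2·(1/2)^15 = 2^{1 − 15} = 1/16384.
By linearity of expectation: E[X] = C(25, 6) · 2^{1 − 15} = 177100 · 1/16384 = 44275/4096.
Numerically: E[X] ≈ 10.809.

E[X] = C(25,6)·2^(1−C(6,2)) = 44275/4096 ≈ 10.809.


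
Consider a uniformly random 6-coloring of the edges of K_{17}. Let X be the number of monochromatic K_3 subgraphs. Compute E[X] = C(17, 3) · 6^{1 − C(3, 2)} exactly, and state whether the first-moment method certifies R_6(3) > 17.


E[X] = C(17, 3) · 6^{1 − 3} = 680 · 6^{−2} = 680/36.
As a reduced fraction: E[X] = 170/9 ≈ 18.8889.
Is E[X] < 1? NO.
Since E[X] ≥ 1, the first-moment bound is inconclusive at n = 17; it does NOT by itself certify R_6(3) > 17.

E[X] = 170/9 ≈ 18.8889; E[X] ≥ 1; first-moment method inconclusive here.


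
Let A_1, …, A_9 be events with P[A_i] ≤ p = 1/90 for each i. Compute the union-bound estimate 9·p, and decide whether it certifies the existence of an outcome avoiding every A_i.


Union bound: P[∪_{i=1}^{9} A_i] ≤ Σ_i P[A_i] ≤ 9·p = 9·(1/90) = 1/10.
Numerically: 1/10 ≈ 0.10000.
Is 1/10 < 1? YES.
Since P[∪ A_i] ≤ 1/10 < 1, the complement has P[∩ A_i^c] ≥ 1 − 1/10 = 9/10 > 0, so some outcome avoids every A_i.

9·p = 1/10 ≈ 0.10000; existence CERTIFIED by the union bound.


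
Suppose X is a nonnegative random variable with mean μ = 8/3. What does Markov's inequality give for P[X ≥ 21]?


μ = E[X] = 8/3, a = 21.
Markov: P[X ≥ 21] ≤ μ/a = (8/3)/21 = 8/63.
Numerically: ≈ 0.127.
(Since a = 21 > μ = 2.667, the bound 8/63 is < 1 and informative.)

P[X ≥ 21] ≤ 8/63 ≈ 0.127.


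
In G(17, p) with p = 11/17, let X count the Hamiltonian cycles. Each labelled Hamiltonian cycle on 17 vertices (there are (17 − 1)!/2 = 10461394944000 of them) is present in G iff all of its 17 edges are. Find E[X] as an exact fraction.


K_17 has (17 − 1)!/2 = 10461394944000 labelled Hamiltonian cycles.
For each such Hamiltonian cycle H, let X_H = 1 if all 17 edges of H are present in G. Then P[X_H = 1] = p^{17} = (11/17)^{17} = 505447028499293771/827240261886336764177.
By linearity of expectation: E[X] = Σ_H E[X_H] = 10461394944000 · p^{17} = 10461394944000 · 505447028499293771/827240261886336764177 = 5287680988402335763510093824000/827240261886336764177.
Numerically: E[X] ≈ 6.39195e+09.

E[X] = 10461394944000 · (11/17)^{17} = 5287680988402335763510093824000/827240261886336764177 ≈ 6.39195e+09.


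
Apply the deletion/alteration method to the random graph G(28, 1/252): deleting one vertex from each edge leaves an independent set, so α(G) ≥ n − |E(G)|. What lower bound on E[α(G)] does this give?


E[|E(G)|] = C(28, 2)·p = 378 · (1/252) = 3/2.
E[α(G)] ≥ n − E[|E(G)|] = 28 − 3/2 = 53/2.
Numerically: ≈ 26.500.
(This is only a lower bound; the true E[α(G)] may be larger.)

E[α(G)] ≥ 53/2 ≈ 26.500.


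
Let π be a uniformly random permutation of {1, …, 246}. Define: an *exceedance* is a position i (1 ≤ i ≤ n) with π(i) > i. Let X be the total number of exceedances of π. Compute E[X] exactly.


Write X = Σ_{i=1}^{246} X_i, where X_i = 1_{π(i) > i}.
For each fixed i, π(i) is uniform over {1, …, 246} (marginal of a uniform permutation), so P[π(i) > i] = (n − i)/n. Summing: Σ_{i=1}^{246} (n − i)/n = (0 + 1 + … + 245)/246 = 246(246 − 1)/(2·246) = (246 − 1)/2.
Hence E[X] = Σ_{i=1}^{246} (246 − i)/246 = 245/2 ≈ 122.50000.

E[X] = 245/2 = 122.50000.


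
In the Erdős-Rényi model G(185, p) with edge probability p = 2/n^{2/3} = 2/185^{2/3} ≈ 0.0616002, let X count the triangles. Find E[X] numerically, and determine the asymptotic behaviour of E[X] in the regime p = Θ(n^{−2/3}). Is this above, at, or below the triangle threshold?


Number of potential triangles: C(185, 3) = 1038220.
Each occurs with probability p³ ≈ (0.0616002)³ ≈ 2.33747261e-04.
By linearity: E[X] = C(185, 3)·p³ ≈ 1038220 · 2.33747261e-04 ≈ 242.681081.
Since α = 2/3 < 1, p = c/n^{2/3} ≫ 1/n is above the triangle threshold p ~ 1/n. Asymptotically E[X] ~ (c³/6)·n^{3(1−α)} = (2³/6)·n^{1} → ∞; triangles are abundant w.h.p.

E[X] ≈ 242.681081; in regime p = Θ(1/n^{2/3}) E[X] diverges (above the triangle threshold p ~ 1/n).


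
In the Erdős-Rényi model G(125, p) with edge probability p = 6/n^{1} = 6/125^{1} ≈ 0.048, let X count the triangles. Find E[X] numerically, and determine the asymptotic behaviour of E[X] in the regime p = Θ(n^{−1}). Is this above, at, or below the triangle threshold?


Number of potential triangles: C(125, 3) = 317750.
Each occurs with probability p³ ≈ (0.048)³ ≈ 1.105920e-04.
By linearity: E[X] = C(125, 3)·p³ ≈ 317750 · 1.105920e-04 ≈ 35.1406.
Here α = 1, so p = 6/n is exactly at the triangle threshold p ~ 1/n. Asymptotically E[X] → c³/6 = 6³/6 = 36 ≈ 36.0000, a bounded constant. In this regime the triangle count is asymptotically Poisson(c³/6).

E[X] ≈ 35.1406; in regime p = Θ(1/n^{1}) E[X] stays bounded (at the triangle threshold p ~ 1/n).


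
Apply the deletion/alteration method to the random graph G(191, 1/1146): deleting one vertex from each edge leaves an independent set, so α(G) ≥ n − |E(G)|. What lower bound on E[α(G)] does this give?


E[|E(G)|] = C(191, 2)·p = 18145 · (1/1146) = 95/6.
E[α(G)] ≥ n − E[|E(G)|] = 191 − 95/6 = 1051/6.
Numerically: ≈ 175.167.
(This is only a lower bound; the true E[α(G)] may be larger.)

E[α(G)] ≥ 1051/6 ≈ 175.167.


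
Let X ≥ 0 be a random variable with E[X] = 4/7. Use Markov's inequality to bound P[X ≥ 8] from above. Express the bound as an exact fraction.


μ = E[X] = 4/7, a = 8.
Markov: P[X ≥ 8] ≤ μ/a = (4/7)/8 = 1/14.
Numerically: ≈ 0.07143.
(Since a = 8 > μ = 0.57143, the bound 1/14 is < 1 and informative.)

P[X ≥ 8] ≤ 1/14 ≈ 0.07143.


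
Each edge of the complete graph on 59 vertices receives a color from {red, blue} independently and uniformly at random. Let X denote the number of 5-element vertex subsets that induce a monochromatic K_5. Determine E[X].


Let X = Σ_S X_S over the C(59, 5) = 5006386 subsets S of size 5, where X_S = 1 if the K_5 on S is monochromatic.
For a fixed S, the K_5 on S has C(5, 2) = 10 edges. P[all 10 edges red] = (1/2)^10, and likewise for blue, so P[monochromatic] = 2·(1/2)^10 = 2^{1 − 10} = 1/512.
By linearity: E[X] = C(59, 5) · 2^{1 − 10} = 5006386 · 1/512 = 2503193/256.
Numerically: E[X] ≈ 9778.09766.

E[X] = C(59,5)·2^(1−C(5,2)) = 2503193/256 ≈ 9778.09766.


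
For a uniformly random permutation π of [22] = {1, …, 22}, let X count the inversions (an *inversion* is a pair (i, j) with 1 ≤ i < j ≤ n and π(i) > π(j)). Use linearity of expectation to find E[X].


Write X = Σ X_I over the C(22, 2) = 231 pairs i < j, with X_I the indicator of one inversion.
There are 231 indicators.
For each fixed pair i < j, the values π(i) and π(j) are two distinct elements of {1, …, 22} in uniformly random order; by symmetry P[π(i) > π(j)] = 1/2.
By linearity: E[X] = 231 · (1/2) = C(22, 2) · (1/2) = 231/2 = 231/2 ≈ 115.500000.

E[X] = 231/2 = 115.500000.


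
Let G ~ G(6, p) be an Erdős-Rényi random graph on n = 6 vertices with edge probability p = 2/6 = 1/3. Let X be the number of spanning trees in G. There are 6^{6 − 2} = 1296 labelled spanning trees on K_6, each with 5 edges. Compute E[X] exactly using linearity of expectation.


K_6 has 6^{6 − 2} = 1296 labelled spanning trees.
For each such spanning tree H, let X_H = 1 if all 5 edges of H are present in G. Then P[X_H = 1] = p^{5} = (1/3)^{5} = 1/243.
By linearity: E[X] = Σ_H E[X_H] = 1296 · p^{5} = 1296 · 1/243 = 16/3.
Numerically: E[X] ≈ 5.33333.

E[X] = 1296 · (1/3)^{5} = 16/3 ≈ 5.33333.


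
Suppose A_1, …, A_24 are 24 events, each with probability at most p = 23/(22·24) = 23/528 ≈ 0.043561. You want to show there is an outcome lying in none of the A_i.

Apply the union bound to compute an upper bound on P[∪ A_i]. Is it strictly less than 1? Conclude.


Union bound: P[∪_{i=1}^{24} A_i] ≤ Σ_i P[A_i] ≤ 24·p = 24·(23/528) = 23/22.
Numerically: 23/22 ≈ 1.045455.
Is 23/22 < 1? NO.
Since the bound 23/22 is ≥ 1, the union bound is uninformative here; it does NOT by itself certify existence.

24·p = 23/22 ≈ 1.045455; existence NOT certified by the union bound.


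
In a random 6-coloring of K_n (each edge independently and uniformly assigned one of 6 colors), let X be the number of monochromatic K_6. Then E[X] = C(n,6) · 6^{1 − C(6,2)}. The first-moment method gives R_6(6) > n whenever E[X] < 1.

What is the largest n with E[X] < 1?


We need C(n, 6) · 6^{1 − 15} < 1, i.e. C(n, 6) < 6^{15 − 1} = 78364164096.
Check values of n near the boundary:
  n = 197: C(197, 6) = 75176946208; 75176946208 < 78364164096? YES
  n = 198: C(198, 6) = 77526225777; 77526225777 < 78364164096? YES
  n = 199: C(199, 6) = 79936367511; 79936367511 < 78364164096? NO
  n = 200: C(200, 6) = 82408626300; 82408626300 < 78364164096? NO
  n = 201: C(201, 6) = 84944276340; 84944276340 < 78364164096? NO
The largest n with C(n, 6) < 78364164096 is n = 198 (where E[X] = 25842075259/26121388032 ≈ 0.989307). Hence R_6(6) > 198, i.e. R_6(6) ≥ 199.

Largest n = 198; hence R_6(6) > 198.


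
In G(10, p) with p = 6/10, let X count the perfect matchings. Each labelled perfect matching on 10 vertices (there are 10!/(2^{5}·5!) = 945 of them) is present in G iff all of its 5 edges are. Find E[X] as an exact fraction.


K_10 has 10!/(2^{5}·5!) = 945 labelled perfect matchings.
For each such perfect matching H, let X_H = 1 if all 5 edges of H are present in G. Then P[X_H = 1] = p^{5} = (3/5)^{5} = 243/3125.
By linearity: E[X] = Σ_H E[X_H] = 945 · p^{5} = 945 · 243/3125 = 45927/625.
Numerically: E[X] ≈ 73.5.

E[X] = 945 · (3/5)^{5} = 45927/625 ≈ 73.5.


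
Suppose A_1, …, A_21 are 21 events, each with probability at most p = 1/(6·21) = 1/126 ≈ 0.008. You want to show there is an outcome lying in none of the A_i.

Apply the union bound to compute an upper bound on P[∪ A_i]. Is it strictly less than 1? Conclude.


Union bound: P[∪_{i=1}^{21} A_i] ≤ Σ_i P[A_i] ≤ 21·p = 21·(1/126) = 1/6.
Numerically: 1/6 ≈ 0.167.
Is 1/6 < 1? YES.
Since P[∪ A_i] ≤ 1/6 < 1, the complement has P[∩ A_i^c] ≥ 1 − 1/6 = 5/6 > 0, so some outcome avoids every A_i.

21·p = 1/6 ≈ 0.167; existence CERTIFIED by the union bound.


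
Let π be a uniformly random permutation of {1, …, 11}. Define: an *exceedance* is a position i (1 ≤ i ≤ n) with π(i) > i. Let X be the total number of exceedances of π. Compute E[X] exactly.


Write X = Σ_{i=1}^{11} X_i, where X_i = 1_{π(i) > i}.
For each fixed i, π(i) is uniform over {1, …, 11} (marginal of a uniform permutation), so P[π(i) > i] = (n − i)/n. Summing: Σ_{i=1}^{11} (n − i)/n = (0 + 1 + … + 10)/11 = 11(11 − 1)/(2·11) = (11 − 1)/2.
Hence E[X] = Σ_{i=1}^{11} (11 − i)/11 = 5 ≈ 5.00000.

E[X] = 5 = 5.00000.


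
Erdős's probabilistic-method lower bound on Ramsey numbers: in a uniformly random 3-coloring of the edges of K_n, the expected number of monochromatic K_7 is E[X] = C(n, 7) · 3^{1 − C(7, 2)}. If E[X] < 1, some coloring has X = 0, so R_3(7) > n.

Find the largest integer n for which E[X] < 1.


We need C(n, 7) · 3^{1 − 21} < 1, i.e. C(n, 7) < 3^{21 − 1} = 3486784401.
Check values of n near the boundary:
  n = 75: C(75, 7) = 1984829850; 1984829850 < 3486784401? YES
  n = 76: C(76, 7) = 2186189400; 2186189400 < 3486784401? YES
  n = 77: C(77, 7) = 2404808340; 2404808340 < 3486784401? YES
  n = 78: C(78, 7) = 2641902120; 2641902120 < 3486784401? YES
  n = 79: C(79, 7) = 2898753715; 2898753715 < 3486784401? YES
  n = 80: C(80, 7) = 3176716400; 3176716400 < 3486784401? YES
  n = 81: C(81, 7) = 3477216600; 3477216600 < 3486784401? YES
  n = 82: C(82, 7) = 3801756816; 3801756816 < 3486784401? NO
The largest n with C(n, 7) < 3486784401 is n = 81 (where E[X] = 42928600/43046721 ≈ 0.99726). Hence R_3(7) > 81, i.e. R_3(7) ≥ 82.

Largest n = 81; hence R_3(7) > 81.


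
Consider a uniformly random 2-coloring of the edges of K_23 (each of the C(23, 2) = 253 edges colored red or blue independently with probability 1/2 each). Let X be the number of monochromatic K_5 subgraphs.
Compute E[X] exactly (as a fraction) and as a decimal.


Let X = Σ_S X_S over the C(23, 5) = 33649 subsets S of size 5, where X_S = 1 if the K_5 on S is monochromatic.
For a fixed S, the K_5 on S has C(5, 2) = 10 edges. P[all 10 edges red] = (1/2)^10, and likewise for blue, so P[monochromatic] = 2·(1/2)^10 = 2^{1 − 10} = 1/512.
By linearity of expectation: E[X] = C(23, 5) · 2^{1 − 10} = 33649 · 1/512 = 33649/512.
Numerically: E[X] ≈ 65.72070.

E[X] = C(23,5)·2^(1−C(5,2)) = 33649/512 ≈ 65.72070.


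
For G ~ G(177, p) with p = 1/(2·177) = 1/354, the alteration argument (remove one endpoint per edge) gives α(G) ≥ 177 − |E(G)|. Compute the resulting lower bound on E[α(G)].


E[|E(G)|] = C(177, 2)·p = 15576 · (1/354) = 44.
E[α(G)] ≥ n − E[|E(G)|] = 177 − 44 = 133.
Numerically: ≈ 133.000.
(This is only a lower bound; the true E[α(G)] may be larger.)

E[α(G)] ≥ 133 ≈ 133.000.


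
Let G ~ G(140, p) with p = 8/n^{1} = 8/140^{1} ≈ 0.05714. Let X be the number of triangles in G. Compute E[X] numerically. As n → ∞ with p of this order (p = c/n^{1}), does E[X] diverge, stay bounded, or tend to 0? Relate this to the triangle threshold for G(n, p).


Number of potential triangles: C(140, 3) = 447580.
Each occurs with probability p³ ≈ (0.05714)³ ≈ 1.865889e-04.
By linearity: E[X] = C(140, 3)·p³ ≈ 447580 · 1.865889e-04 ≈ 83.5135.
Here α = 1, so p = 8/n is exactly at the triangle threshold p ~ 1/n. Asymptotically E[X] → c³/6 = 8³/6 = 256/3 ≈ 85.3333, a bounded constant. In this regime the triangle count is asymptotically Poisson(c³/6).

E[X] ≈ 83.5135; in regime p = Θ(1/n^{1}) E[X] stays bounded (at the triangle threshold p ~ 1/n).


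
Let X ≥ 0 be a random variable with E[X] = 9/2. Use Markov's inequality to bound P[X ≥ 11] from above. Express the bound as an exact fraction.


μ = E[X] = 9/2, a = 11.
Markov: P[X ≥ 11] ≤ μ/a = (9/2)/11 = 9/22.
Numerically: ≈ 0.4091.
(Since a = 11 > μ = 4.5000, the bound 9/22 is < 1 and informative.)

P[X ≥ 11] ≤ 9/22 ≈ 0.4091.


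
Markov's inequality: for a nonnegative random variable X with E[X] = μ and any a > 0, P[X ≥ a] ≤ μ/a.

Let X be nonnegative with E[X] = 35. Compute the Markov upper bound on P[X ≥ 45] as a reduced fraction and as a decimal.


μ = E[X] = 35, a = 45.
Markov: P[X ≥ 45] ≤ μ/a = (35)/45 = 7/9.
Numerically: ≈ 0.7778.
(Since a = 45 > μ = 35.0000, the bound 7/9 is < 1 and informative.)

P[X ≥ 45] ≤ 7/9 ≈ 0.7778.


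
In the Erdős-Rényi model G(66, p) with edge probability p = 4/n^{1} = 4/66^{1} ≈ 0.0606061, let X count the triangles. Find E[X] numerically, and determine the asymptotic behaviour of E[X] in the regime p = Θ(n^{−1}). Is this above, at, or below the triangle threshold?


Number of potential triangles: C(66, 3) = 45760.
Each occurs with probability p³ ≈ (0.0606061)³ ≈ 2.22611793e-04.
By linearity: E[X] = C(66, 3)·p³ ≈ 45760 · 2.22611793e-04 ≈ 10.186716.
Here α = 1, so p = 4/n is exactly at the triangle threshold p ~ 1/n. Asymptotically E[X] → c³/6 = 4³/6 = 32/3 ≈ 10.666667, a bounded constant. In this regime the triangle count is asymptotically Poisson(c³/6).

E[X] ≈ 10.186716; in regime p = Θ(1/n^{1}) E[X] stays bounded (at the triangle threshold p ~ 1/n).


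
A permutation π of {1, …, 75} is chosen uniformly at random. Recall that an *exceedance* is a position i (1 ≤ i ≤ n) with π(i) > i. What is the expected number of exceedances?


Write X = Σ_{i=1}^{75} X_i, where X_i = 1_{π(i) > i}.
For each fixed i, π(i) is uniform over {1, …, 75} (marginal of a uniform permutation), so P[π(i) > i] = (n − i)/n. Summing: Σ_{i=1}^{75} (n − i)/n = (0 + 1 + … + 74)/75 = 75(75 − 1)/(2·75) = (75 − 1)/2.
Hence E[X] = Σ_{i=1}^{75} (75 − i)/75 = 37 ≈ 37.0000.

E[X] = 37 = 37.0000.


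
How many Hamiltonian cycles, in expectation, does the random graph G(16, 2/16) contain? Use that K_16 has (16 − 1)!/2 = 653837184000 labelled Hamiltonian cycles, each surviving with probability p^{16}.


K_16 has (16 − 1)!/2 = 653837184000 labelled Hamiltonian cycles.
For each such Hamiltonian cycle H, let X_H = 1 if all 16 edges of H are present in G. Then P[X_H = 1] = p^{16} = (1/8)^{16} = 1/281474976710656.
Summing the indicators: E[X] = Σ_H E[X_H] = 653837184000 · p^{16} = 653837184000 · 1/281474976710656 = 638512875/274877906944.
Numerically: E[X] ≈ 0.00232.

E[X] = 653837184000 · (1/8)^{16} = 638512875/274877906944 ≈ 0.00232.


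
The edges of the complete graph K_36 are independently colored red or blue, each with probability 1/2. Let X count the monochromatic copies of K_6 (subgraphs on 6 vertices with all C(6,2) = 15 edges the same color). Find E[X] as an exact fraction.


Let X = Σ_S X_S over the C(36, 6) = 1947792 subsets S of size 6, where X_S = 1 if the K_6 on S is monochromatic.
For a fixed S, the K_6 on S has C(6, 2) = 15 edges. P[all 15 edges red] = (1/2)^15, and likewise for blue, so P[monochromatic] = 2·(1/2)^15 = 2^{1 − 15} = 1/16384.
By linearity: E[X] = C(36, 6) · 2^{1 − 15} = 1947792 · 1/16384 = 121737/1024.
Numerically: E[X] ≈ 118.88379.

E[X] = C(36,6)·2^(1−C(6,2)) = 121737/1024 ≈ 118.88379.


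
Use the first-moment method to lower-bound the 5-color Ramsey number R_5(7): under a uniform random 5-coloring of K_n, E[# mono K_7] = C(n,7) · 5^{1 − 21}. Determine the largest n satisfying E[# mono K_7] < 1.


We need C(n, 7) · 5^{1 − 21} < 1, i.e. C(n, 7) < 5^{21 − 1} = 95367431640625.
Check values of n near the boundary:
  n = 333: C(333, 7) = 84549532139028; 84549532139028 < 95367431640625? YES
  n = 334: C(334, 7) = 86359460961576; 86359460961576 < 95367431640625? YES
  n = 335: C(335, 7) = 88202498238195; 88202498238195 < 95367431640625? YES
  n = 336: C(336, 7) = 90079147136880; 90079147136880 < 95367431640625? YES
  n = 337: C(337, 7) = 91989916924632; 91989916924632 < 95367431640625? YES
  n = 338: C(338, 7) = 93935323022736; 93935323022736 < 95367431640625? YES
  n = 339: C(339, 7) = 95915887062372; 95915887062372 < 95367431640625? NO
  n = 340: C(340, 7) = 97932136940560; 97932136940560 < 95367431640625? NO
  n = 341: C(341, 7) = 99984606876440; 99984606876440 < 95367431640625? NO
The largest n with C(n, 7) < 95367431640625 is n = 338 (where E[X] = 93935323022736/95367431640625 ≈ 0.9849833). Hence R_5(7) > 338, i.e. R_5(7) ≥ 339.

Largest n = 338; hence R_5(7) > 338.


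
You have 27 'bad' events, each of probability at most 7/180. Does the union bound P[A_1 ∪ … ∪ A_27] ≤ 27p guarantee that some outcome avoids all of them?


Union bound: P[∪_{i=1}^{27} A_i] ≤ Σ_i P[A_i] ≤ 27·p = 27·(7/180) = 21/20.
Numerically: 21/20 ≈ 1.0500000.
Is 21/20 < 1? NO.
Since the bound 21/20 is ≥ 1, the union bound is uninformative here; it does NOT by itself certify existence.

27·p = 21/20 ≈ 1.0500000; existence NOT certified by the union bound.


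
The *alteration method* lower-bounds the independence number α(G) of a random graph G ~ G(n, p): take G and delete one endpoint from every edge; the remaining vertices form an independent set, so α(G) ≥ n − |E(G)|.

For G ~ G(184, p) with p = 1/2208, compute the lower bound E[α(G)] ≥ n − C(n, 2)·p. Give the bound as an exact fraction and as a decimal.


E[|E(G)|] = C(184, 2)·p = 16836 · (1/2208) = 61/8.
E[α(G)] ≥ n − E[|E(G)|] = 184 − 61/8 = 1411/8.
Numerically: ≈ 176.37500.
(This is only a lower bound; the true E[α(G)] may be larger.)

E[α(G)] ≥ 1411/8 ≈ 176.37500.


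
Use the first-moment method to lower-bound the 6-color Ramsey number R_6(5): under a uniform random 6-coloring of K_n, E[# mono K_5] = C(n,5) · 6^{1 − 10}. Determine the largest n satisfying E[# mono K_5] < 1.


We need C(n, 5) · 6^{1 − 10} < 1, i.e. C(n, 5) < 6^{10 − 1} = 10077696.
Check values of n near the boundary:
  n = 66: C(66, 5) = 8936928; 8936928 < 10077696? YES
  n = 67: C(67, 5) = 9657648; 9657648 < 10077696? YES
  n = 68: C(68, 5) = 10424128; 10424128 < 10077696? NO
  n = 69: C(69, 5) = 11238513; 11238513 < 10077696? NO
  n = 70: C(70, 5) = 12103014; 12103014 < 10077696? NO
The largest n with C(n, 5) < 10077696 is n = 67 (where E[X] = 67067/69984 ≈ 0.958). Hence R_6(5) > 67, i.e. R_6(5) ≥ 68.

Largest n = 67; hence R_6(5) > 67.


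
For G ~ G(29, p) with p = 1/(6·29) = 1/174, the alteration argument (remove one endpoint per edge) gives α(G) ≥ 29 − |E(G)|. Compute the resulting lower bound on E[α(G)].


E[|E(G)|] = C(29, 2)·p = 406 · (1/174) = 7/3.
E[α(G)] ≥ n − E[|E(G)|] = 29 − 7/3 = 80/3.
Numerically: ≈ 26.66667.
(This is only a lower bound; the true E[α(G)] may be larger.)

E[α(G)] ≥ 80/3 ≈ 26.66667.


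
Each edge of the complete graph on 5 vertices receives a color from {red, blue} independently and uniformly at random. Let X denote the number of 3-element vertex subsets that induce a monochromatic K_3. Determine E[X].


Let X = Σ_S X_S over the C(5, 3) = 10 subsets S of size 3, where X_S = 1 if the K_3 on S is monochromatic.
For a fixed S, the K_3 on S has C(3, 2) = 3 edges. P[all 3 edges red] = (1/2)^3, and likewise for blue, so P[monochromatic] = 2·(1/2)^3 = 2^{1 − 3} = 1/4.
By linearity of expectation: E[X] = C(5, 3) · 2^{1 − 3} = 10 · 1/4 = 5/2.
Numerically: E[X] ≈ 2.500.

E[X] = C(5,3)·2^(1−C(3,2)) = 5/2 ≈ 2.500.


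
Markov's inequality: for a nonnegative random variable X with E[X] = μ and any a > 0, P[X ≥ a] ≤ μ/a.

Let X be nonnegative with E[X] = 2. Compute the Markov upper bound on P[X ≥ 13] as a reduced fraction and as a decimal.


μ = E[X] = 2, a = 13.
Markov: P[X ≥ 13] ≤ μ/a = (2)/13 = 2/13.
Numerically: ≈ 0.1538.
(Since a = 13 > μ = 2.0000, the bound 2/13 is < 1 and informative.)

P[X ≥ 13] ≤ 2/13 ≈ 0.1538.


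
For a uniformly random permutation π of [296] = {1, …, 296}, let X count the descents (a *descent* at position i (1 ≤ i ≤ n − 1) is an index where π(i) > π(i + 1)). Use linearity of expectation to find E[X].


Write X = Σ X_I over i = 1, …, 295, with X_I the indicator of one descent.
There are 295 indicators.
For each fixed i, the pair (π(i), π(i+1)) is a uniformly random ordered pair of distinct values from {1, …, 296}; by symmetry P[π(i) > π(i+1)] = 1/2.
By linearity: E[X] = 295 · (1/2) = (296 − 1) · (1/2) = 295/2 ≈ 147.5000.

E[X] = 295/2 = 147.5000.


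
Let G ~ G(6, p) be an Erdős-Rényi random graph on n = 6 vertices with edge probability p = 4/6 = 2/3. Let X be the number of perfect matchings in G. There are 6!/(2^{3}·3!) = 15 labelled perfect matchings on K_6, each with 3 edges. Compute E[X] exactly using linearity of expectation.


K_6 has 6!/(2^{3}·3!) = 15 labelled perfect matchings.
For each such perfect matching H, let X_H = 1 if all 3 edges of H are present in G. Then P[X_H = 1] = p^{3} = (2/3)^{3} = 8/27.
Summing the indicators: E[X] = Σ_H E[X_H] = 15 · p^{3} = 15 · 8/27 = 40/9.
Numerically: E[X] ≈ 4.44444.

E[X] = 15 · (2/3)^{3} = 40/9 ≈ 4.44444.


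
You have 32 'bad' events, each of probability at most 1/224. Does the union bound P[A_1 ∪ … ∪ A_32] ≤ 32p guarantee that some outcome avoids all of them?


Union bound: P[∪_{i=1}^{32} A_i] ≤ Σ_i P[A_i] ≤ 32·p = 32·(1/224) = 1/7.
Numerically: 1/7 ≈ 0.14286.
Is 1/7 < 1? YES.
Since P[∪ A_i] ≤ 1/7 < 1, the complement has P[∩ A_i^c] ≥ 1 − 1/7 = 6/7 > 0, so some outcome avoids every A_i.

32·p = 1/7 ≈ 0.14286; existence CERTIFIED by the union bound.


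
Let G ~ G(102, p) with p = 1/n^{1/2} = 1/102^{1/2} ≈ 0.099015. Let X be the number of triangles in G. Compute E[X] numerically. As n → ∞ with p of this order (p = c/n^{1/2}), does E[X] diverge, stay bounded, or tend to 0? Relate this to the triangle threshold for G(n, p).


Number of potential triangles: C(102, 3) = 171700.
Each occurs with probability p³ ≈ (0.099015)³ ≈ 9.7073289e-04.
By linearity: E[X] = C(102, 3)·p³ ≈ 171700 · 9.7073289e-04 ≈ 166.67484.
Since α = 1/2 < 1, p = c/n^{1/2} ≫ 1/n is above the triangle threshold p ~ 1/n. Asymptotically E[X] ~ (c³/6)·n^{3(1−α)} = (1³/6)·n^{1.5} → ∞; triangles are abundant w.h.p.

E[X] ≈ 166.67484; in regime p = Θ(1/n^{1/2}) E[X] diverges (above the triangle threshold p ~ 1/n).


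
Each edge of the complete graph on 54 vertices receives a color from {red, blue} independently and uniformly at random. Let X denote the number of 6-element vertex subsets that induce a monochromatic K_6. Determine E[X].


Let X = Σ_S X_S over the C(54, 6) = 25827165 subsets S of size 6, where X_S = 1 if the K_6 on S is monochromatic.
For a fixed S, the K_6 on S has C(6, 2) = 15 edges. P[all 15 edges red] = (1/2)^15, and likewise for blue, so P[monochromatic] = 2·(1/2)^15 = 2^{1 − 15} = 1/16384.
By linearity of expectation: E[X] = C(54, 6) · 2^{1 − 15} = 25827165 · 1/16384 = 25827165/16384.
Numerically: E[X] ≈ 1576.365.

E[X] = C(54,6)·2^(1−C(6,2)) = 25827165/16384 ≈ 1576.365.


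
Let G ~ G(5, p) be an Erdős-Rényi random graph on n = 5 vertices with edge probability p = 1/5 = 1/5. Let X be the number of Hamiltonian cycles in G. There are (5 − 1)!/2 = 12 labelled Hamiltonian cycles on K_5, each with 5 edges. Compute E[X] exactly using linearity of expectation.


K_5 has (5 − 1)!/2 = 12 labelled Hamiltonian cycles.
For each such Hamiltonian cycle H, let X_H = 1 if all 5 edges of H are present in G. Then P[X_H = 1] = p^{5} = (1/5)^{5} = 1/3125.
By linearity: E[X] = Σ_H E[X_H] = 12 · p^{5} = 12 · 1/3125 = 12/3125.
Numerically: E[X] ≈ 0.00384.

E[X] = 12 · (1/5)^{5} = 12/3125 ≈ 0.00384.


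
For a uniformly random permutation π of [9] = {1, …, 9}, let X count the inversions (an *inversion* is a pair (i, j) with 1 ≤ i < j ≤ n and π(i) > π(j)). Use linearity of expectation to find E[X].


Write X = Σ X_I over the C(9, 2) = 36 pairs i < j, with X_I the indicator of one inversion.
There are 36 indicators.
For each fixed pair i < j, the values π(i) and π(j) are two distinct elements of {1, …, 9} in uniformly random order; by symmetry P[π(i) > π(j)] = 1/2.
By linearity: E[X] = 36 · (1/2) = C(9, 2) · (1/2) = 36/2 = 18 ≈ 18.00000.

E[X] = 18 = 18.00000.


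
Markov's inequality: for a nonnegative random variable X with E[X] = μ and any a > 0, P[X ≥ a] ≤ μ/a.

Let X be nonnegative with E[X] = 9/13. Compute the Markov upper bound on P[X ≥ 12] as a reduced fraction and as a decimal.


μ = E[X] = 9/13, a = 12.
Markov: P[X ≥ 12] ≤ μ/a = (9/13)/12 = 3/52.
Numerically: ≈ 0.058.
(Since a = 12 > μ = 0.692, the bound 3/52 is < 1 and informative.)

P[X ≥ 12] ≤ 3/52 ≈ 0.058.


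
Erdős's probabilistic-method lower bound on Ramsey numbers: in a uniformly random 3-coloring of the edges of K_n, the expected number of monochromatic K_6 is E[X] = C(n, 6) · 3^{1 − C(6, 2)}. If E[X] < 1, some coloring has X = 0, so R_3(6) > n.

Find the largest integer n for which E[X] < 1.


We need C(n, 6) · 3^{1 − 15} < 1, i.e. C(n, 6) < 3^{15 − 1} = 4782969.
Check values of n near the boundary:
  n = 38: C(38, 6) = 2760681; 2760681 < 4782969? YES
  n = 39: C(39, 6) = 3262623; 3262623 < 4782969? YES
  n = 40: C(40, 6) = 3838380; 3838380 < 4782969? YES
  n = 41: C(41, 6) = 4496388; 4496388 < 4782969? YES
  n = 42: C(42, 6) = 5245786; 5245786 < 4782969? NO
The largest n with C(n, 6) < 4782969 is n = 41 (where E[X] = 1498796/1594323 ≈ 0.94008). Hence R_3(6) > 41, i.e. R_3(6) ≥ 42.

Largest n = 41; hence R_3(6) > 41.


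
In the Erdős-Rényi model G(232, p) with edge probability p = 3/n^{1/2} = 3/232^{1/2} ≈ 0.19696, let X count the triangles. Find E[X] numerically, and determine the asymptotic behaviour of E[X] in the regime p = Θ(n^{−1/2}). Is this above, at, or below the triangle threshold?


Number of potential triangles: C(232, 3) = 2054360.
Each occurs with probability p³ ≈ (0.19696)³ ≈ 7.64067605e-03.
By linearity: E[X] = C(232, 3)·p³ ≈ 2054360 · 7.64067605e-03 ≈ 15696.699250.
Since α = 1/2 < 1, p = c/n^{1/2} ≫ 1/n is above the triangle threshold p ~ 1/n. Asymptotically E[X] ~ (c³/6)·n^{3(1−α)} = (3³/6)·n^{1.5} → ∞; triangles are abundant w.h.p.

E[X] ≈ 15696.699250; in regime p = Θ(1/n^{1/2}) E[X] diverges (above the triangle threshold p ~ 1/n).


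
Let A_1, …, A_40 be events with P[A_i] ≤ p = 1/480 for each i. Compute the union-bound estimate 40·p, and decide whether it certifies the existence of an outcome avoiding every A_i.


Union bound: P[∪_{i=1}^{40} A_i] ≤ Σ_i P[A_i] ≤ 40·p = 40·(1/480) = 1/12.
Numerically: 1/12 ≈ 0.083333.
Is 1/12 < 1? YES.
Since P[∪ A_i] ≤ 1/12 < 1, the complement has P[∩ A_i^c] ≥ 1 − 1/12 = 11/12 > 0, so some outcome avoids every A_i.

40·p = 1/12 ≈ 0.083333; existence CERTIFIED by the union bound.


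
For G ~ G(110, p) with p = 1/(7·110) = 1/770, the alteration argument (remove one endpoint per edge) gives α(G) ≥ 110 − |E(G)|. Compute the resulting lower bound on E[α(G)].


E[|E(G)|] = C(110, 2)·p = 5995 · (1/770) = 109/14.
E[α(G)] ≥ n − E[|E(G)|] = 110 − 109/14 = 1431/14.
Numerically: ≈ 102.214.
(This is only a lower bound; the true E[α(G)] may be larger.)

E[α(G)] ≥ 1431/14 ≈ 102.214.


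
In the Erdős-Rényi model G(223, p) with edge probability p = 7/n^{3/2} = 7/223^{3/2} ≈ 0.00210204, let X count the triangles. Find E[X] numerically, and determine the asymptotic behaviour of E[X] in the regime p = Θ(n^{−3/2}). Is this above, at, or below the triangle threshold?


Number of potential triangles: C(223, 3) = 1823471.
Each occurs with probability p³ ≈ (0.00210204)³ ≈ 9.28800063e-09.
By linearity: E[X] = C(223, 3)·p³ ≈ 1823471 · 9.28800063e-09 ≈ 0.016936.
Since α = 3/2 > 1, p = c/n^{3/2} = o(1/n) is below the triangle threshold p ~ 1/n. Asymptotically E[X] ~ (c³/6)·n^{3(1−α)} = (7³/6)·n^{-1.5} → 0, so by Markov's inequality G has no triangles w.h.p.

E[X] ≈ 0.016936; in regime p = Θ(1/n^{3/2}) E[X] tends to 0 (below the triangle threshold p ~ 1/n).


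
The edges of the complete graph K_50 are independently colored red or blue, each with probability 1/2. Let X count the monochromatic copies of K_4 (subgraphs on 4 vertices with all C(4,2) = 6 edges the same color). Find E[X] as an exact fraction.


Let X = Σ_S X_S over the C(50, 4) = 230300 subsets S of size 4, where X_S = 1 if the K_4 on S is monochromatic.
For a fixed S, the K_4 on S has C(4, 2) = 6 edges. P[all 6 edges red] = (1/2)^6, and likewise for blue, so P[monochromatic] = 2·(1/2)^6 = 2^{1 − 6} = 1/32.
Summing: E[X] = C(50, 4) · 2^{1 − 6} = 230300 · 1/32 = 57575/8.
Numerically: E[X] ≈ 7196.87500.

E[X] = C(50,4)·2^(1−C(4,2)) = 57575/8 ≈ 7196.87500.


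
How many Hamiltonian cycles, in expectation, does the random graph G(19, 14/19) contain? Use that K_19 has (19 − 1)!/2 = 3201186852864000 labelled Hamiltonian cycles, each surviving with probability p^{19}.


K_19 has (19 − 1)!/2 = 3201186852864000 labelled Hamiltonian cycles.
For each such Hamiltonian cycle H, let X_H = 1 if all 19 edges of H are present in G. Then P[X_H = 1] = p^{19} = (14/19)^{19} = 5976303958948914397184/1978419655660313589123979.
By linearity: E[X] = Σ_H E[X_H] = 3201186852864000 · p^{19} = 3201186852864000 · 5976303958948914397184/1978419655660313589123979 = 19131265662106339128470788663934976000/1978419655660313589123979.
Numerically: E[X] ≈ 9.67e+12.

E[X] = 3201186852864000 · (14/19)^{19} = 19131265662106339128470788663934976000/1978419655660313589123979 ≈ 9.67e+12.


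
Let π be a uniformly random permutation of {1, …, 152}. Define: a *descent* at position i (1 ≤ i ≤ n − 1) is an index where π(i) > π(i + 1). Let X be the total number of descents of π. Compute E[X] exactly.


Write X = Σ X_I over i = 1, …, 151, with X_I the indicator of one descent.
There are 151 indicators.
For each fixed i, the pair (π(i), π(i+1)) is a uniformly random ordered pair of distinct values from {1, …, 152}; by symmetry P[π(i) > π(i+1)] = 1/2.
By linearity: E[X] = 151 · (1/2) = (152 − 1) · (1/2) = 151/2 ≈ 75.5000.

E[X] = 151/2 = 75.5000.
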